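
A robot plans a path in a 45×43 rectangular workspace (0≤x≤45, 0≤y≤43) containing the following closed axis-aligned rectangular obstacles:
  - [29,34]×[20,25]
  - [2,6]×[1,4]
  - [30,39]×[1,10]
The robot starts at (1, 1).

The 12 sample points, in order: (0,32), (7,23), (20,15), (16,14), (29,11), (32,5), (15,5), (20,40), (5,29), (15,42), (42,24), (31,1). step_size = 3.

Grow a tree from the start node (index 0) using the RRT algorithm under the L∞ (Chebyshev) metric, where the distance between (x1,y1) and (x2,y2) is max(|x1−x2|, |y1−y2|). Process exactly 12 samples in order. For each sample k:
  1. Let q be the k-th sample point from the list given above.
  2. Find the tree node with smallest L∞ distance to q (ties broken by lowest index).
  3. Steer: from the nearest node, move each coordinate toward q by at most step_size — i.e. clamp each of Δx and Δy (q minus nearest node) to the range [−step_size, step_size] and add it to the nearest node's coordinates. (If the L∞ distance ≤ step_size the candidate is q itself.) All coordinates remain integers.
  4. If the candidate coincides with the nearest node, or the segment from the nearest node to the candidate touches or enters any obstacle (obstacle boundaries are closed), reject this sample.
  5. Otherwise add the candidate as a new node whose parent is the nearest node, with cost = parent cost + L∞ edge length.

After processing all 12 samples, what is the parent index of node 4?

1. q=(0,32) nearest=0 d=31 new=(0,4) → add node 1 parent=0 cost=3
2. q=(7,23) nearest=1 d=19 new=(3,7) → add node 2 parent=1 cost=6
3. q=(20,15) nearest=2 d=17 new=(6,10) → add node 3 parent=2 cost=9
4. q=(16,14) nearest=3 d=10 new=(9,13) → add node 4 parent=3 cost=12
5. q=(29,11) nearest=4 d=20 new=(12,11) → add node 5 parent=4 cost=15
6. q=(32,5) nearest=5 d=20 new=(15,8) → add node 6 parent=5 cost=18
7. q=(15,5) nearest=6 d=3 new=(15,5) → add node 7 parent=6 cost=21
8. q=(20,40) nearest=4 d=27 new=(12,16) → add node 8 parent=4 cost=15
9. q=(5,29) nearest=8 d=13 new=(9,19) → add node 9 parent=8 cost=18
10. q=(15,42) nearest=9 d=23 new=(12,22) → add node 10 parent=9 cost=21
11. q=(42,24) nearest=6 d=27 new=(18,11) → add node 11 parent=6 cost=21
12. q=(31,1) nearest=11 d=13 new=(21,8) → add node 12 parent=11 cost=24

Parent of node 4: 3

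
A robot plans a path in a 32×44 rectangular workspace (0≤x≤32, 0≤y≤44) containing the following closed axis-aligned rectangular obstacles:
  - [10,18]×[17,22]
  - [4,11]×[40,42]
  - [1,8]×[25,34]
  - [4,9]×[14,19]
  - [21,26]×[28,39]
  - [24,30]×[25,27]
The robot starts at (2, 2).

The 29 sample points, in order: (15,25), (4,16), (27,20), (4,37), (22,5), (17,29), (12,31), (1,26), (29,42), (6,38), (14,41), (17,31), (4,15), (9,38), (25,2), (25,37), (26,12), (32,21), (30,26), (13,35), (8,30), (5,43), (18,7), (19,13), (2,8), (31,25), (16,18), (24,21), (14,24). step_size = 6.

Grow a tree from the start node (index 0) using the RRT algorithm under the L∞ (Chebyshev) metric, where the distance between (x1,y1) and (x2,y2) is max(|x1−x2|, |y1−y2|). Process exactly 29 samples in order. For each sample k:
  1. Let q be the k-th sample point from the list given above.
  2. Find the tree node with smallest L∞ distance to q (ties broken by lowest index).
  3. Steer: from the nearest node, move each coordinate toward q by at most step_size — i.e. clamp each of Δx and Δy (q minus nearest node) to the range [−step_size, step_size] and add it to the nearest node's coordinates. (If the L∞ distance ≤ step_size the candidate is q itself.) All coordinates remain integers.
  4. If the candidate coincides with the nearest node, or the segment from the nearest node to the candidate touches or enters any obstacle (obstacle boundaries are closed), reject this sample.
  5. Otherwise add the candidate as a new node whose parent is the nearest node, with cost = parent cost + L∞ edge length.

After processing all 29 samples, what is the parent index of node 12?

Parent of node 12: 7

1. q=(15,25) nearest=0 d=23 new=(8,8) → add node 1 parent=0 cost=6
2. q=(4,16) nearest=1 d=8 new=(4,14) → blocked by [4,9]×[14,19], reject
3. q=(27,20) nearest=1 d=19 new=(14,14) → add node 2 parent=1 cost=12
4. q=(4,37) nearest=2 d=23 new=(8,20) → blocked by [10,18]×[17,22], reject
5. q=(22,5) nearest=2 d=9 new=(20,8) → add node 3 parent=2 cost=18
6. q=(17,29) nearest=2 d=15 new=(17,20) → blocked by [10,18]×[17,22], reject
7. q=(12,31) nearest=2 d=17 new=(12,20) → blocked by [10,18]×[17,22], reject
8. q=(1,26) nearest=2 d=13 new=(8,20) → blocked by [10,18]×[17,22], reject
9. q=(29,42) nearest=2 d=28 new=(20,20) → blocked by [10,18]×[17,22], reject
10. q=(6,38) nearest=2 d=24 new=(8,20) → blocked by [10,18]×[17,22], reject
11. q=(14,41) nearest=2 d=27 new=(14,20) → blocked by [10,18]×[17,22], reject
12. q=(17,31) nearest=2 d=17 new=(17,20) → blocked by [10,18]×[17,22], reject
13. q=(4,15) nearest=1 d=7 new=(4,14) → blocked by [4,9]×[14,19], reject
14. q=(9,38) nearest=2 d=24 new=(9,20) → blocked by [10,18]×[17,22], reject
15. q=(25,2) nearest=3 d=6 new=(25,2) → add node 4 parent=3 cost=24
16. q=(25,37) nearest=2 d=23 new=(20,20) → blocked by [10,18]×[17,22], reject
17. q=(26,12) nearest=3 d=6 new=(26,12) → add node 5 parent=3 cost=24
18. q=(32,21) nearest=5 d=9 new=(32,18) → add node 6 parent=5 cost=30
19. q=(30,26) nearest=6 d=8 new=(30,24) → add node 7 parent=6 cost=36
20. q=(13,35) nearest=7 d=17 new=(24,30) → blocked by [21,26]×[28,39], reject
21. q=(8,30) nearest=2 d=16 new=(8,20) → blocked by [10,18]×[17,22], reject
22. q=(5,43) nearest=7 d=25 new=(24,30) → blocked by [21,26]×[28,39], reject
23. q=(18,7) nearest=3 d=2 new=(18,7) → add node 8 parent=3 cost=20
24. q=(19,13) nearest=2 d=5 new=(19,13) → add node 9 parent=2 cost=17
25. q=(2,8) nearest=0 d=6 new=(2,8) → add node 10 parent=0 cost=6
26. q=(31,25) nearest=7 d=1 new=(31,25) → add node 11 parent=7 cost=37
27. q=(16,18) nearest=2 d=4 new=(16,18) → blocked by [10,18]×[17,22], reject
28. q=(24,21) nearest=7 d=6 new=(24,21) → add node 12 parent=7 cost=42
29. q=(14,24) nearest=2 d=10 new=(14,20) → blocked by [10,18]×[17,22], reject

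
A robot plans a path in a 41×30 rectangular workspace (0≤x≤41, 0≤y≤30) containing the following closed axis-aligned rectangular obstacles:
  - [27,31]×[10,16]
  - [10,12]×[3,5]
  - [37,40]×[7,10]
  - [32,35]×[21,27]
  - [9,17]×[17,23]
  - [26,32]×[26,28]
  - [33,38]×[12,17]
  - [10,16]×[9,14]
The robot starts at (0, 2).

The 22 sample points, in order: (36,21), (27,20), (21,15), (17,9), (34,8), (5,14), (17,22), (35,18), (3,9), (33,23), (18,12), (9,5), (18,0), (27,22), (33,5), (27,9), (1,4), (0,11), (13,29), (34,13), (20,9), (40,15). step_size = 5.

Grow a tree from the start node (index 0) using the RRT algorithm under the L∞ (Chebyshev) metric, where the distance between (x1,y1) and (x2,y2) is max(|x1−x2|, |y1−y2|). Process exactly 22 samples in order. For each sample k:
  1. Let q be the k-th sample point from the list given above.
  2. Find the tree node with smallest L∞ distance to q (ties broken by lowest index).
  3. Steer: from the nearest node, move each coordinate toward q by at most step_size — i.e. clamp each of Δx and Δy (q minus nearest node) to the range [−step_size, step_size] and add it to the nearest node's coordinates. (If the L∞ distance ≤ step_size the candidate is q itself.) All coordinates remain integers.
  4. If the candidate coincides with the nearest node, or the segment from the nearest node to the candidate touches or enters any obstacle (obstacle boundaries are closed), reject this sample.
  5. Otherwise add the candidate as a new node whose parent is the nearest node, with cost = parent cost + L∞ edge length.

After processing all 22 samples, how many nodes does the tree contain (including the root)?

1. q=(36,21) nearest=0 d=36 new=(5,7) → add node 1 parent=0 cost=5
2. q=(27,20) nearest=1 d=22 new=(10,12) → blocked by [10,16]×[9,14], reject
3. q=(21,15) nearest=1 d=16 new=(10,12) → blocked by [10,16]×[9,14], reject
4. q=(17,9) nearest=1 d=12 new=(10,9) → blocked by [10,16]×[9,14], reject
5. q=(34,8) nearest=1 d=29 new=(10,8) → add node 2 parent=1 cost=10
6. q=(5,14) nearest=2 d=6 new=(5,13) → add node 3 parent=2 cost=15
7. q=(17,22) nearest=3 d=12 new=(10,18) → blocked by [9,17]×[17,23], reject
8. q=(35,18) nearest=2 d=25 new=(15,13) → blocked by [10,16]×[9,14], reject
9. q=(3,9) nearest=1 d=2 new=(3,9) → add node 4 parent=1 cost=7
10. q=(33,23) nearest=2 d=23 new=(15,13) → blocked by [10,16]×[9,14], reject
11. q=(18,12) nearest=2 d=8 new=(15,12) → blocked by [10,16]×[9,14], reject
12. q=(9,5) nearest=2 d=3 new=(9,5) → add node 5 parent=2 cost=13
13. q=(18,0) nearest=2 d=8 new=(15,3) → add node 6 parent=2 cost=15
14. q=(27,22) nearest=2 d=17 new=(15,13) → blocked by [10,16]×[9,14], reject
15. q=(33,5) nearest=6 d=18 new=(20,5) → add node 7 parent=6 cost=20
16. q=(27,9) nearest=7 d=7 new=(25,9) → add node 8 parent=7 cost=25
17. q=(1,4) nearest=0 d=2 new=(1,4) → add node 9 parent=0 cost=2
18. q=(0,11) nearest=4 d=3 new=(0,11) → add node 10 parent=4 cost=10
19. q=(13,29) nearest=3 d=16 new=(10,18) → blocked by [9,17]×[17,23], reject
20. q=(34,13) nearest=8 d=9 new=(30,13) → blocked by [27,31]×[10,16], reject
21. q=(20,9) nearest=7 d=4 new=(20,9) → add node 11 parent=7 cost=24
22. q=(40,15) nearest=8 d=15 new=(30,14) → blocked by [27,31]×[10,16], reject

Node count: 12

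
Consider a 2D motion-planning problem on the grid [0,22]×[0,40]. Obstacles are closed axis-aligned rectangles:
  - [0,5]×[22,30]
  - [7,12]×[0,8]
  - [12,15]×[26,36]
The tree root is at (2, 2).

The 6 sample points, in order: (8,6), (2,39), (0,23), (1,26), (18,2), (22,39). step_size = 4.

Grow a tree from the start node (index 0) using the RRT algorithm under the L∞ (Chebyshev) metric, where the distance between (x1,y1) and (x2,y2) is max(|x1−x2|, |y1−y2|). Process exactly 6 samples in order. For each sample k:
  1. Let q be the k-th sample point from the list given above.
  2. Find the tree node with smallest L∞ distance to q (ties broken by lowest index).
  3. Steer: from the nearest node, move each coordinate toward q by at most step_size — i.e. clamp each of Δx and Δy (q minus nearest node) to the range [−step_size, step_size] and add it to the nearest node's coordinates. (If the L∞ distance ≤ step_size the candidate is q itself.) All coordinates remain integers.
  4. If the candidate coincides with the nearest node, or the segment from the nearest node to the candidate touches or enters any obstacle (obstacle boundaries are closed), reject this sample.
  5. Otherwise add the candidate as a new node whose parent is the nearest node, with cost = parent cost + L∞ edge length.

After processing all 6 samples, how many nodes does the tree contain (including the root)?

1. q=(8,6) nearest=0 d=6 new=(6,6) → add node 1 parent=0 cost=4
2. q=(2,39) nearest=1 d=33 new=(2,10) → add node 2 parent=1 cost=8
3. q=(0,23) nearest=2 d=13 new=(0,14) → add node 3 parent=2 cost=12
4. q=(1,26) nearest=3 d=12 new=(1,18) → add node 4 parent=3 cost=16
5. q=(18,2) nearest=1 d=12 new=(10,2) → blocked by [7,12]×[0,8], reject
6. q=(22,39) nearest=4 d=21 new=(5,22) → blocked by [0,5]×[22,30], reject

Node count: 5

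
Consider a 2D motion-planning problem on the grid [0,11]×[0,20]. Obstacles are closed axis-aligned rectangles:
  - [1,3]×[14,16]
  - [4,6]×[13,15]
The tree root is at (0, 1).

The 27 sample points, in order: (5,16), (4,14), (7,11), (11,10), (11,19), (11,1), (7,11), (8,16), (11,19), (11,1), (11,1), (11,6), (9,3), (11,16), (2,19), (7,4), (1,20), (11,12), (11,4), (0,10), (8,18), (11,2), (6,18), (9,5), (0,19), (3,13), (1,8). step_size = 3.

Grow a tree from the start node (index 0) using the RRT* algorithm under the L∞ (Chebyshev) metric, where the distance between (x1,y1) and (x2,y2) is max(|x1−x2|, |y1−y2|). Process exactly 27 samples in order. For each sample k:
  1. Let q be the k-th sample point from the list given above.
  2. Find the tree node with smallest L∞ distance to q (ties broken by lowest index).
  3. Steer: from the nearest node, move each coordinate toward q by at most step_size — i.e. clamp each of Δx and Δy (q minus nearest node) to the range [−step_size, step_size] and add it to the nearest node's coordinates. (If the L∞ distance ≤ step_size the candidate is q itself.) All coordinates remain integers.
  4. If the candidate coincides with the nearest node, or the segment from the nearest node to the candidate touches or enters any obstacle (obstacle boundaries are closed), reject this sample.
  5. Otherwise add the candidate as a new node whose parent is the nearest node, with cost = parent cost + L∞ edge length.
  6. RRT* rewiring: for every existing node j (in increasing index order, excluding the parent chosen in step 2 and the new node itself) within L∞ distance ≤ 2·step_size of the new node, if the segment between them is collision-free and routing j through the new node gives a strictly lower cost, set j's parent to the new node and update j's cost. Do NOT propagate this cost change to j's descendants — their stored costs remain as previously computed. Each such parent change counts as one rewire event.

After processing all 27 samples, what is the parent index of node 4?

Parent of node 4: 3

1. q=(5,16) nearest=0 d=15 new=(3,4) → add node 1 parent=0 cost=3
2. q=(4,14) nearest=1 d=10 new=(4,7) → add node 2 parent=1 cost=6
3. q=(7,11) nearest=2 d=4 new=(7,10) → add node 3 parent=2 cost=9
4. q=(11,10) nearest=3 d=4 new=(10,10) → add node 4 parent=3 cost=12
5. q=(11,19) nearest=3 d=9 new=(10,13) → add node 5 parent=3 cost=12
6. q=(11,1) nearest=2 d=7 new=(7,4) → add node 6 parent=2 cost=9
7. q=(7,11) nearest=3 d=1 new=(7,11) → add node 7 parent=3 cost=10
8. q=(8,16) nearest=5 d=3 new=(8,16) → add node 8 parent=5 cost=15
9. q=(11,19) nearest=8 d=3 new=(11,19) → add node 9 parent=8 cost=18
10. q=(11,1) nearest=6 d=4 new=(10,1) → add node 10 parent=6 cost=12
11. q=(11,1) nearest=10 d=1 new=(11,1) → add node 11 parent=10 cost=13
12. q=(11,6) nearest=3 d=4 new=(10,7) → add node 12 parent=3 cost=12
13. q=(9,3) nearest=6 d=2 new=(9,3) → add node 13 parent=6 cost=11
14. q=(11,16) nearest=5 d=3 new=(11,16) → add node 14 parent=5 cost=15
15. q=(2,19) nearest=8 d=6 new=(5,19) → add node 15 parent=8 cost=18
16. q=(7,4) nearest=6 d=0 → coincident, reject
17. q=(1,20) nearest=15 d=4 new=(2,20) → add node 16 parent=15 cost=21
18. q=(11,12) nearest=5 d=1 new=(11,12) → add node 17 parent=5 cost=13
19. q=(11,4) nearest=13 d=2 new=(11,4) → add node 18 parent=13 cost=13
20. q=(0,10) nearest=2 d=4 new=(1,10) → add node 19 parent=2 cost=9
21. q=(8,18) nearest=8 d=2 new=(8,18) → add node 20 parent=8 cost=17
22. q=(11,2) nearest=10 d=1 new=(11,2) → add node 21 parent=10 cost=13
23. q=(6,18) nearest=15 d=1 new=(6,18) → add node 22 parent=15 cost=19
24. q=(9,5) nearest=6 d=2 new=(9,5) → add node 23 parent=6 cost=11
25. q=(0,19) nearest=16 d=2 new=(0,19) → add node 24 parent=16 cost=23
26. q=(3,13) nearest=19 d=3 new=(3,13) → add node 25 parent=19 cost=12
27. q=(1,8) nearest=19 d=2 new=(1,8) → add node 26 parent=19 cost=11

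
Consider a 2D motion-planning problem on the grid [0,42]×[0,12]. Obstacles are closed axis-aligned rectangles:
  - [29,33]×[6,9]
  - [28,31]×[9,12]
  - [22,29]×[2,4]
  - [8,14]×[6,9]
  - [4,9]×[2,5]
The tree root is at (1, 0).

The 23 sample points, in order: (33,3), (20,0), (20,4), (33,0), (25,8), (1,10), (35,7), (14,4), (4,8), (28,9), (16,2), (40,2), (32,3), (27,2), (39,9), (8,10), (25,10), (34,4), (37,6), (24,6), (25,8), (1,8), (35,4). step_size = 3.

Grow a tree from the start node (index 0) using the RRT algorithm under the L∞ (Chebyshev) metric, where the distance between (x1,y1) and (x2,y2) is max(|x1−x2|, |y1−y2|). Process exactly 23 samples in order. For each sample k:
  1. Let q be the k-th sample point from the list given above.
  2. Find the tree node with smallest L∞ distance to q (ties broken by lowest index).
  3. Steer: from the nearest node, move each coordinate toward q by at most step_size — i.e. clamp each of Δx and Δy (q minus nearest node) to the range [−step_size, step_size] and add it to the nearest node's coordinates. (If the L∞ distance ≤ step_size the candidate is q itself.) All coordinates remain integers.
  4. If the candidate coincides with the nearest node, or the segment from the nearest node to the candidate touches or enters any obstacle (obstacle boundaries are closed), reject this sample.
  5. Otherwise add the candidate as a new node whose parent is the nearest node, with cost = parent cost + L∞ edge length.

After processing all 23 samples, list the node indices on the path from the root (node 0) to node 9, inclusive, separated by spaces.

1. q=(33,3) nearest=0 d=32 new=(4,3) → blocked by [4,9]×[2,5], reject
2. q=(20,0) nearest=0 d=19 new=(4,0) → add node 1 parent=0 cost=3
3. q=(20,4) nearest=1 d=16 new=(7,3) → blocked by [4,9]×[2,5], reject
4. q=(33,0) nearest=1 d=29 new=(7,0) → add node 2 parent=1 cost=6
5. q=(25,8) nearest=2 d=18 new=(10,3) → blocked by [4,9]×[2,5], reject
6. q=(1,10) nearest=0 d=10 new=(1,3) → add node 3 parent=0 cost=3
7. q=(35,7) nearest=2 d=28 new=(10,3) → blocked by [4,9]×[2,5], reject
8. q=(14,4) nearest=2 d=7 new=(10,3) → blocked by [4,9]×[2,5], reject
9. q=(4,8) nearest=3 d=5 new=(4,6) → add node 4 parent=3 cost=6
10. q=(28,9) nearest=2 d=21 new=(10,3) → blocked by [4,9]×[2,5], reject
11. q=(16,2) nearest=2 d=9 new=(10,2) → add node 5 parent=2 cost=9
12. q=(40,2) nearest=5 d=30 new=(13,2) → add node 6 parent=5 cost=12
13. q=(32,3) nearest=6 d=19 new=(16,3) → add node 7 parent=6 cost=15
14. q=(27,2) nearest=7 d=11 new=(19,2) → add node 8 parent=7 cost=18
15. q=(39,9) nearest=8 d=20 new=(22,5) → add node 9 parent=8 cost=21
16. q=(8,10) nearest=4 d=4 new=(7,9) → add node 10 parent=4 cost=9
17. q=(25,10) nearest=9 d=5 new=(25,8) → add node 11 parent=9 cost=24
18. q=(34,4) nearest=11 d=9 new=(28,5) → add node 12 parent=11 cost=27
19. q=(37,6) nearest=12 d=9 new=(31,6) → blocked by [29,33]×[6,9], reject
20. q=(24,6) nearest=9 d=2 new=(24,6) → add node 13 parent=9 cost=23
21. q=(25,8) nearest=11 d=0 → coincident, reject
22. q=(1,8) nearest=4 d=3 new=(1,8) → add node 14 parent=4 cost=9
23. q=(35,4) nearest=12 d=7 new=(31,4) → add node 15 parent=12 cost=30

Path: 0 1 2 5 6 7 8 9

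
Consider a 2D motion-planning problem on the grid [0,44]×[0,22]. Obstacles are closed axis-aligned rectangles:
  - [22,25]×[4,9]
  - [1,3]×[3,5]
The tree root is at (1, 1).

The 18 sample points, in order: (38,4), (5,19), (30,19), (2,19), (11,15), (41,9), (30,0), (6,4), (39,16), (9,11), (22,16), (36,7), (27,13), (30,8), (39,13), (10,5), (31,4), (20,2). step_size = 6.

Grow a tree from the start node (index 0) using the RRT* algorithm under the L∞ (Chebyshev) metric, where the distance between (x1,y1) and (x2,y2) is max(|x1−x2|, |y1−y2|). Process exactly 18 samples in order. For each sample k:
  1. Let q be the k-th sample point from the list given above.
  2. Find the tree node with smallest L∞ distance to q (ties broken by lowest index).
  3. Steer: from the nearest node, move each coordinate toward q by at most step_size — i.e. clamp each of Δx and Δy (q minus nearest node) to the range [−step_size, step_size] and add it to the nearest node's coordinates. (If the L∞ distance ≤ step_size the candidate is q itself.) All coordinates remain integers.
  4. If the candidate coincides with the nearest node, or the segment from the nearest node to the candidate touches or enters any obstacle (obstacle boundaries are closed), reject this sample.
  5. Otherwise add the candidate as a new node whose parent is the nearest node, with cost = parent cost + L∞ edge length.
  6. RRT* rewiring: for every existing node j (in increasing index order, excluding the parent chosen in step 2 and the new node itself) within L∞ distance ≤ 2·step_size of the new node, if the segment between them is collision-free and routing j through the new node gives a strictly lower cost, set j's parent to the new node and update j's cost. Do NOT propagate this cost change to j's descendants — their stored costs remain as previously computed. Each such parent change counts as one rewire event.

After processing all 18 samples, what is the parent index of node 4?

1. q=(38,4) nearest=0 d=37 new=(7,4) → add node 1 parent=0 cost=6
2. q=(5,19) nearest=1 d=15 new=(5,10) → add node 2 parent=1 cost=12
3. q=(30,19) nearest=1 d=23 new=(13,10) → add node 3 parent=1 cost=12
4. q=(2,19) nearest=2 d=9 new=(2,16) → add node 4 parent=2 cost=18
5. q=(11,15) nearest=3 d=5 new=(11,15) → add node 5 parent=3 cost=17
6. q=(41,9) nearest=3 d=28 new=(19,9) → add node 6 parent=3 cost=18
7. q=(30,0) nearest=6 d=11 new=(25,3) → blocked by [22,25]×[4,9], reject
8. q=(6,4) nearest=1 d=1 new=(6,4) → add node 7 parent=1 cost=7
9. q=(39,16) nearest=6 d=20 new=(25,15) → add node 8 parent=6 cost=24
10. q=(9,11) nearest=2 d=4 new=(9,11) → add node 9 parent=2 cost=16
11. q=(22,16) nearest=8 d=3 new=(22,16) → add node 10 parent=8 cost=27
12. q=(36,7) nearest=8 d=11 new=(31,9) → add node 11 parent=8 cost=30
13. q=(27,13) nearest=8 d=2 new=(27,13) → add node 12 parent=8 cost=26
14. q=(30,8) nearest=11 d=1 new=(30,8) → add node 13 parent=11 cost=31
15. q=(39,13) nearest=11 d=8 new=(37,13) → add node 14 parent=11 cost=36
16. q=(10,5) nearest=1 d=3 new=(10,5) → add node 15 parent=1 cost=9; rewire 9→15 (15<16); rewire 10→15 (21<27)
17. q=(31,4) nearest=13 d=4 new=(31,4) → add node 16 parent=13 cost=35
18. q=(20,2) nearest=6 d=7 new=(20,3) → add node 17 parent=6 cost=24

Parent of node 4: 2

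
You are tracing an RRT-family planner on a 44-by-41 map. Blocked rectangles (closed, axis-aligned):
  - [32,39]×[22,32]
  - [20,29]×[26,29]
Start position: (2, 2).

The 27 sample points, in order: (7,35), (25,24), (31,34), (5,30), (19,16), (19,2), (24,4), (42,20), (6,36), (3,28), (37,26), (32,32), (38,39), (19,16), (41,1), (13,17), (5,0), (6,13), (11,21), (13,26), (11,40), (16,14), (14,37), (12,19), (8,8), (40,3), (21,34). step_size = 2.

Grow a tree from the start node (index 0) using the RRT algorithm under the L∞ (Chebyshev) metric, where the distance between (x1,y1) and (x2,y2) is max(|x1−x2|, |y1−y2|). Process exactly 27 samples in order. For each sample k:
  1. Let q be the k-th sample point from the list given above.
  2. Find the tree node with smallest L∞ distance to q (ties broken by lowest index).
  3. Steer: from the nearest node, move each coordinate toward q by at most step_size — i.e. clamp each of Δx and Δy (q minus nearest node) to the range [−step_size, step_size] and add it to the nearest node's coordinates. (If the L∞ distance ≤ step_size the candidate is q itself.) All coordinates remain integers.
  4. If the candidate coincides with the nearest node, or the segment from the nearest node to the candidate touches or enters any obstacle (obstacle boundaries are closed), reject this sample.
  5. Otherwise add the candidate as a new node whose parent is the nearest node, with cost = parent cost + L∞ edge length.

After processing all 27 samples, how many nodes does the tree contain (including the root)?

Node count: 27

1. q=(7,35) nearest=0 d=33 new=(4,4) → add node 1 parent=0 cost=2
2. q=(25,24) nearest=1 d=21 new=(6,6) → add node 2 parent=1 cost=4
3. q=(31,34) nearest=2 d=28 new=(8,8) → add node 3 parent=2 cost=6
4. q=(5,30) nearest=3 d=22 new=(6,10) → add node 4 parent=3 cost=8
5. q=(19,16) nearest=3 d=11 new=(10,10) → add node 5 parent=3 cost=8
6. q=(19,2) nearest=5 d=9 new=(12,8) → add node 6 parent=5 cost=10
7. q=(24,4) nearest=6 d=12 new=(14,6) → add node 7 parent=6 cost=12
8. q=(42,20) nearest=7 d=28 new=(16,8) → add node 8 parent=7 cost=14
9. q=(6,36) nearest=4 d=26 new=(6,12) → add node 9 parent=4 cost=10
10. q=(3,28) nearest=9 d=16 new=(4,14) → add node 10 parent=9 cost=12
11. q=(37,26) nearest=8 d=21 new=(18,10) → add node 11 parent=8 cost=16
12. q=(32,32) nearest=5 d=22 new=(12,12) → add node 12 parent=5 cost=10
13. q=(38,39) nearest=12 d=27 new=(14,14) → add node 13 parent=12 cost=12
14. q=(19,16) nearest=13 d=5 new=(16,16) → add node 14 parent=13 cost=14
15. q=(41,1) nearest=11 d=23 new=(20,8) → add node 15 parent=11 cost=18
16. q=(13,17) nearest=13 d=3 new=(13,16) → add node 16 parent=13 cost=14
17. q=(5,0) nearest=0 d=3 new=(4,0) → add node 17 parent=0 cost=2
18. q=(6,13) nearest=9 d=1 new=(6,13) → add node 18 parent=9 cost=11
19. q=(11,21) nearest=14 d=5 new=(14,18) → add node 19 parent=14 cost=16
20. q=(13,26) nearest=19 d=8 new=(13,20) → add node 20 parent=19 cost=18
21. q=(11,40) nearest=20 d=20 new=(11,22) → add node 21 parent=20 cost=20
22. q=(16,14) nearest=13 d=2 new=(16,14) → add node 22 parent=13 cost=14
23. q=(14,37) nearest=21 d=15 new=(13,24) → add node 23 parent=21 cost=22
24. q=(12,19) nearest=20 d=1 new=(12,19) → add node 24 parent=20 cost=19
25. q=(8,8) nearest=3 d=0 → coincident, reject
26. q=(40,3) nearest=15 d=20 new=(22,6) → add node 25 parent=15 cost=20
27. q=(21,34) nearest=23 d=10 new=(15,26) → add node 26 parent=23 cost=24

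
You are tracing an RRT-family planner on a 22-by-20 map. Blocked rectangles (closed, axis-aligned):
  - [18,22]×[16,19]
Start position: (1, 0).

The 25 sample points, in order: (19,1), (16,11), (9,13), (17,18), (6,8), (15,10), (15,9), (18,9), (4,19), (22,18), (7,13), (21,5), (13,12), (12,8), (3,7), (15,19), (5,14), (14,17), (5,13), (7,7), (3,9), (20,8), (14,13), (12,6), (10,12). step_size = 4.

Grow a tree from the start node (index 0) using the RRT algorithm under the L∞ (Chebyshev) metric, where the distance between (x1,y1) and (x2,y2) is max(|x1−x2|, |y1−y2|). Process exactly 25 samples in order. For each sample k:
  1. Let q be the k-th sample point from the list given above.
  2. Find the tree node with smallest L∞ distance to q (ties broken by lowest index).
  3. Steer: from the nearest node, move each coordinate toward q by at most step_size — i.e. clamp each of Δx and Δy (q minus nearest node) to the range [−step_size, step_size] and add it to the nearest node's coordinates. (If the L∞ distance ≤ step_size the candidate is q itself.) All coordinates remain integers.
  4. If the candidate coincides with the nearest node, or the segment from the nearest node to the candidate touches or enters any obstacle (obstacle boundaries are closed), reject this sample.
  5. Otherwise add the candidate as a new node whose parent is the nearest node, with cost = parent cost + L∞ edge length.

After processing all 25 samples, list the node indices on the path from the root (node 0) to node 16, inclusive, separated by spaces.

1. q=(19,1) nearest=0 d=18 new=(5,1) → add node 1 parent=0 cost=4
2. q=(16,11) nearest=1 d=11 new=(9,5) → add node 2 parent=1 cost=8
3. q=(9,13) nearest=2 d=8 new=(9,9) → add node 3 parent=2 cost=12
4. q=(17,18) nearest=3 d=9 new=(13,13) → add node 4 parent=3 cost=16
5. q=(6,8) nearest=2 d=3 new=(6,8) → add node 5 parent=2 cost=11
6. q=(15,10) nearest=4 d=3 new=(15,10) → add node 6 parent=4 cost=19
7. q=(15,9) nearest=6 d=1 new=(15,9) → add node 7 parent=6 cost=20
8. q=(18,9) nearest=6 d=3 new=(18,9) → add node 8 parent=6 cost=22
9. q=(4,19) nearest=4 d=9 new=(9,17) → add node 9 parent=4 cost=20
10. q=(22,18) nearest=6 d=8 new=(19,14) → add node 10 parent=6 cost=23
11. q=(7,13) nearest=3 d=4 new=(7,13) → add node 11 parent=3 cost=16
12. q=(21,5) nearest=8 d=4 new=(21,5) → add node 12 parent=8 cost=26
13. q=(13,12) nearest=4 d=1 new=(13,12) → add node 13 parent=4 cost=17
14. q=(12,8) nearest=2 d=3 new=(12,8) → add node 14 parent=2 cost=11
15. q=(3,7) nearest=5 d=3 new=(3,7) → add node 15 parent=5 cost=14
16. q=(15,19) nearest=10 d=5 new=(15,18) → add node 16 parent=10 cost=27
17. q=(5,14) nearest=11 d=2 new=(5,14) → add node 17 parent=11 cost=18
18. q=(14,17) nearest=16 d=1 new=(14,17) → add node 18 parent=16 cost=28
19. q=(5,13) nearest=17 d=1 new=(5,13) → add node 19 parent=17 cost=19
20. q=(7,7) nearest=5 d=1 new=(7,7) → add node 20 parent=5 cost=12
21. q=(3,9) nearest=15 d=2 new=(3,9) → add node 21 parent=15 cost=16
22. q=(20,8) nearest=8 d=2 new=(20,8) → add node 22 parent=8 cost=24
23. q=(14,13) nearest=4 d=1 new=(14,13) → add node 23 parent=4 cost=17
24. q=(12,6) nearest=14 d=2 new=(12,6) → add node 24 parent=14 cost=13
25. q=(10,12) nearest=3 d=3 new=(10,12) → add node 25 parent=3 cost=15

Path: 0 1 2 3 4 6 10 16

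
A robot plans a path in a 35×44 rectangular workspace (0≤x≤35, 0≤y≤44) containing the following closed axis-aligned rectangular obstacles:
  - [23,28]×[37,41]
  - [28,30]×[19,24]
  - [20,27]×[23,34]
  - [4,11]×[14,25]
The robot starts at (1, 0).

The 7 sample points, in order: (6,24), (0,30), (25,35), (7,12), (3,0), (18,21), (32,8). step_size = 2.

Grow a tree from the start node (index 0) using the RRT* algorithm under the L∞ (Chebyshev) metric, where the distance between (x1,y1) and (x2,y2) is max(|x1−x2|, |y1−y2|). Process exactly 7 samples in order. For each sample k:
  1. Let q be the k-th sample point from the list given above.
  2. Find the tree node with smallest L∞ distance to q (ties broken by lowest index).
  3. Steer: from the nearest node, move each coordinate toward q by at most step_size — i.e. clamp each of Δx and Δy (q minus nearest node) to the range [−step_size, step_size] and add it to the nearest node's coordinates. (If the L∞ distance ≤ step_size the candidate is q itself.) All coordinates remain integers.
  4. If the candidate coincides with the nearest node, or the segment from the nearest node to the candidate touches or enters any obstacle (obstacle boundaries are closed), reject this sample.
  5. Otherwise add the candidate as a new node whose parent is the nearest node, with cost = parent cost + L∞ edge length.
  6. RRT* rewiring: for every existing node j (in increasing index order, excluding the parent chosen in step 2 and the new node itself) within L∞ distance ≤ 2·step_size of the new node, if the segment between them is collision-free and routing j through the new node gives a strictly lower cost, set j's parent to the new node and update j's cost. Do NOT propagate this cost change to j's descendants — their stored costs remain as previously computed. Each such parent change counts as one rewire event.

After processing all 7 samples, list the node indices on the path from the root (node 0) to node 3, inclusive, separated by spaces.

1. q=(6,24) nearest=0 d=24 new=(3,2) → add node 1 parent=0 cost=2
2. q=(0,30) nearest=1 d=28 new=(1,4) → add node 2 parent=1 cost=4
3. q=(25,35) nearest=2 d=31 new=(3,6) → add node 3 parent=2 cost=6
4. q=(7,12) nearest=3 d=6 new=(5,8) → add node 4 parent=3 cost=8
5. q=(3,0) nearest=0 d=2 new=(3,0) → add node 5 parent=0 cost=2
6. q=(18,21) nearest=4 d=13 new=(7,10) → add node 6 parent=4 cost=10
7. q=(32,8) nearest=6 d=25 new=(9,8) → add node 7 parent=6 cost=12

Path: 0 1 2 3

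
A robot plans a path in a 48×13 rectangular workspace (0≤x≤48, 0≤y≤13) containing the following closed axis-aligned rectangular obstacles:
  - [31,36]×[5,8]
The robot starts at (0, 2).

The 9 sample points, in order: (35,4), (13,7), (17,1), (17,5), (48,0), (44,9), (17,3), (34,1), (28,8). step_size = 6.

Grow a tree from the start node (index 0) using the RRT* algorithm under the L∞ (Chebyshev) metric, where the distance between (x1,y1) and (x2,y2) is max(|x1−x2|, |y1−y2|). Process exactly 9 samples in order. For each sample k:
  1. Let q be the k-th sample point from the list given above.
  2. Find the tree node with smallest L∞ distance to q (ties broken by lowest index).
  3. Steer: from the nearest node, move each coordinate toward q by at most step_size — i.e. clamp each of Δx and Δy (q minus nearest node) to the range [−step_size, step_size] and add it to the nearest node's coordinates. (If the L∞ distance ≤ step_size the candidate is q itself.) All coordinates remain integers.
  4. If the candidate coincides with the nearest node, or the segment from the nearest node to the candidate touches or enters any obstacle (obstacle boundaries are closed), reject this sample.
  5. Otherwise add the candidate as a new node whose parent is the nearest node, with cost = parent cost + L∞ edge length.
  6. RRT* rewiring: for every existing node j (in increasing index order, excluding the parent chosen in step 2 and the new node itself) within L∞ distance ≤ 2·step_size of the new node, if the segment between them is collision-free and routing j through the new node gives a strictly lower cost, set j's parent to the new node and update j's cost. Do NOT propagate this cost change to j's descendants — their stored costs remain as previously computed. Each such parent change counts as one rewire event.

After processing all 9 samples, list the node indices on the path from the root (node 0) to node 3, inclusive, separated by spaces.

Path: 0 1 2 3

1. q=(35,4) nearest=0 d=35 new=(6,4) → add node 1 parent=0 cost=6
2. q=(13,7) nearest=1 d=7 new=(12,7) → add node 2 parent=1 cost=12
3. q=(17,1) nearest=2 d=6 new=(17,1) → add node 3 parent=2 cost=18
4. q=(17,5) nearest=3 d=4 new=(17,5) → add node 4 parent=3 cost=22
5. q=(48,0) nearest=3 d=31 new=(23,0) → add node 5 parent=3 cost=24
6. q=(44,9) nearest=5 d=21 new=(29,6) → add node 6 parent=5 cost=30
7. q=(17,3) nearest=3 d=2 new=(17,3) → add node 7 parent=3 cost=20
8. q=(34,1) nearest=6 d=5 new=(34,1) → add node 8 parent=6 cost=35
9. q=(28,8) nearest=6 d=2 new=(28,8) → add node 9 parent=6 cost=32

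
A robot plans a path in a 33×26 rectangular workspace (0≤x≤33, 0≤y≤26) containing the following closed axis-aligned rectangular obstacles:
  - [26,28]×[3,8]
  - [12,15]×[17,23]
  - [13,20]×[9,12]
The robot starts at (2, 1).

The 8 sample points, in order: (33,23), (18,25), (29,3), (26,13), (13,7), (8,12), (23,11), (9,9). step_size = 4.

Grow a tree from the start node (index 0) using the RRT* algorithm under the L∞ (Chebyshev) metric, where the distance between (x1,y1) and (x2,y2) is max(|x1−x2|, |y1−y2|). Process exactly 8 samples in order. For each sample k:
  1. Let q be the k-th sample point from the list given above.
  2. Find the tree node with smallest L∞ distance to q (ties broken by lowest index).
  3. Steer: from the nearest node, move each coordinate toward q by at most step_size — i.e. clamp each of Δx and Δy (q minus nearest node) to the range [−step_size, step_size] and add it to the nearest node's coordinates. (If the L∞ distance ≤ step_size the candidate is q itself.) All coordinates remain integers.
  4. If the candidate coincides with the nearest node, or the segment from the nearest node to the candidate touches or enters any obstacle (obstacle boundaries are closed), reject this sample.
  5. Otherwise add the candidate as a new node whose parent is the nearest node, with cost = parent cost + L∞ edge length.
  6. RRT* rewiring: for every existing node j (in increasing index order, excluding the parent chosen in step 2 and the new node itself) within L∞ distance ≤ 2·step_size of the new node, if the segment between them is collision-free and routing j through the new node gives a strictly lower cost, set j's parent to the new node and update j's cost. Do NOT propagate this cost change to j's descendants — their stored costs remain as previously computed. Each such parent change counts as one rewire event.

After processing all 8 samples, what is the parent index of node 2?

Parent of node 2: 1

1. q=(33,23) nearest=0 d=31 new=(6,5) → add node 1 parent=0 cost=4
2. q=(18,25) nearest=1 d=20 new=(10,9) → add node 2 parent=1 cost=8
3. q=(29,3) nearest=2 d=19 new=(14,5) → add node 3 parent=2 cost=12
4. q=(26,13) nearest=3 d=12 new=(18,9) → blocked by [13,20]×[9,12], reject
5. q=(13,7) nearest=3 d=2 new=(13,7) → add node 4 parent=3 cost=14
6. q=(8,12) nearest=2 d=3 new=(8,12) → add node 5 parent=2 cost=11
7. q=(23,11) nearest=3 d=9 new=(18,9) → blocked by [13,20]×[9,12], reject
8. q=(9,9) nearest=2 d=1 new=(9,9) → add node 6 parent=2 cost=9; rewire 4→6 (13<14)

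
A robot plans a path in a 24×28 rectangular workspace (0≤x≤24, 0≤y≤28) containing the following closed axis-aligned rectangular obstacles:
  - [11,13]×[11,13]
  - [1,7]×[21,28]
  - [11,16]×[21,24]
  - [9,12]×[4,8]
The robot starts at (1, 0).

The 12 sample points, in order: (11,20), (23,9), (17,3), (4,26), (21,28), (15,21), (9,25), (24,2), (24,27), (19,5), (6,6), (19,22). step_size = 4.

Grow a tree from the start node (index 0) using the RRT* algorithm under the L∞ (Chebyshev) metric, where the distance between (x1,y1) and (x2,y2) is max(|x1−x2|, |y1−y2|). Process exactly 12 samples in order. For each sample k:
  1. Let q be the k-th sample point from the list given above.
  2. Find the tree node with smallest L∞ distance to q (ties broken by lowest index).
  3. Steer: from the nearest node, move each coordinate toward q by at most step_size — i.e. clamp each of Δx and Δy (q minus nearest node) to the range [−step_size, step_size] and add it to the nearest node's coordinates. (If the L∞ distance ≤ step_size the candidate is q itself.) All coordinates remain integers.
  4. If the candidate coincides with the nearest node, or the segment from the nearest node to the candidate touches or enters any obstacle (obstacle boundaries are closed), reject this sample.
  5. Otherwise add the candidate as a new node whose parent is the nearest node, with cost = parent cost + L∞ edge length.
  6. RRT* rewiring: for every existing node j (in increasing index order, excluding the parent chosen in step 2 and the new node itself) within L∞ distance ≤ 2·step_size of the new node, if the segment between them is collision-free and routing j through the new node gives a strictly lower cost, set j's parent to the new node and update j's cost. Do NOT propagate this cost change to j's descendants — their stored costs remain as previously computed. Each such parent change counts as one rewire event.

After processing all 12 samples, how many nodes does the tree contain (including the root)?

1. q=(11,20) nearest=0 d=20 new=(5,4) → add node 1 parent=0 cost=4
2. q=(23,9) nearest=1 d=18 new=(9,8) → blocked by [9,12]×[4,8], reject
3. q=(17,3) nearest=1 d=12 new=(9,3) → add node 2 parent=1 cost=8
4. q=(4,26) nearest=1 d=22 new=(4,8) → add node 3 parent=1 cost=8
5. q=(21,28) nearest=3 d=20 new=(8,12) → add node 4 parent=3 cost=12
6. q=(15,21) nearest=4 d=9 new=(12,16) → add node 5 parent=4 cost=16
7. q=(9,25) nearest=5 d=9 new=(9,20) → add node 6 parent=5 cost=20
8. q=(24,2) nearest=5 d=14 new=(16,12) → add node 7 parent=5 cost=20
9. q=(24,27) nearest=5 d=12 new=(16,20) → add node 8 parent=5 cost=20
10. q=(19,5) nearest=7 d=7 new=(19,8) → add node 9 parent=7 cost=24
11. q=(6,6) nearest=1 d=2 new=(6,6) → add node 10 parent=1 cost=6
12. q=(19,22) nearest=8 d=3 new=(19,22) → add node 11 parent=8 cost=23

Node count: 12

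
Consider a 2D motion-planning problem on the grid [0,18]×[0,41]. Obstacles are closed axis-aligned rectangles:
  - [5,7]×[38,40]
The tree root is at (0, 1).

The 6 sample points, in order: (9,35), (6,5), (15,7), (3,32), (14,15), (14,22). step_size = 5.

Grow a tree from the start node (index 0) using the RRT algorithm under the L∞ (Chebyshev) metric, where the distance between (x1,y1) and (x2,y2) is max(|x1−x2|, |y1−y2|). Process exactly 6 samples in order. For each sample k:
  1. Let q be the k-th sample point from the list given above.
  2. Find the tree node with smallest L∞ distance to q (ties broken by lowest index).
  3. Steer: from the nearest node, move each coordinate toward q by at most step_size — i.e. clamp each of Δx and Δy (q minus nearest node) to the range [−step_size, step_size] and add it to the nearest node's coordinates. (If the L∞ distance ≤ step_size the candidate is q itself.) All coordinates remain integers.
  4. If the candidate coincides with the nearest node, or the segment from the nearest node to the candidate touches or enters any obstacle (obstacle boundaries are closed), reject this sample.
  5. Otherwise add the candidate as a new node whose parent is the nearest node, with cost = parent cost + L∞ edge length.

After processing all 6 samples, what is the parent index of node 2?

Parent of node 2: 1

1. q=(9,35) nearest=0 d=34 new=(5,6) → add node 1 parent=0 cost=5
2. q=(6,5) nearest=1 d=1 new=(6,5) → add node 2 parent=1 cost=6
3. q=(15,7) nearest=2 d=9 new=(11,7) → add node 3 parent=2 cost=11
4. q=(3,32) nearest=3 d=25 new=(6,12) → add node 4 parent=3 cost=16
5. q=(14,15) nearest=3 d=8 new=(14,12) → add node 5 parent=3 cost=16
6. q=(14,22) nearest=4 d=10 new=(11,17) → add node 6 parent=4 cost=21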